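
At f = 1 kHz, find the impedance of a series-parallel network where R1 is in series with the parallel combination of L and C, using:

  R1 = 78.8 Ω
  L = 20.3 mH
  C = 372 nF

Step 1 — Angular frequency: ω = 2π·f = 2π·1000 = 6283 rad/s.
Step 2 — Component impedances:
  R1: Z = R = 78.8 Ω
  L: Z = jωL = j·6283·0.0203 = 0 + j127.5 Ω
  C: Z = 1/(jωC) = -j/(ω·C) = 0 - j427.8 Ω
Step 3 — Parallel branch: L || C = 1/(1/L + 1/C) = 0 + j181.7 Ω.
Step 4 — Series with R1: Z_total = R1 + (L || C) = 78.8 + j181.7 Ω = 198.1∠66.6° Ω.

Z = 78.8 + j181.7 Ω = 198.1∠66.6° Ω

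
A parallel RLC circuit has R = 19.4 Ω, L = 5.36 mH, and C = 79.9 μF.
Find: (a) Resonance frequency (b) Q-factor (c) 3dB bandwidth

Step 1 — Resonance: ω₀ = 1/√(LC) = 1/√(0.00536·7.99e-05) = 1528 rad/s.
Step 2 — f₀ = ω₀/(2π) = 243.2 Hz.
Step 3 — Parallel Q: Q = R/(ω₀L) = 19.4/(1528·0.00536) = 2.369.
Step 4 — Bandwidth: Δω = ω₀/Q = 645.1 rad/s; BW = Δω/(2π) = 102.7 Hz.

(a) f₀ = 243.2 Hz  (b) Q = 2.369  (c) BW = 102.7 Hz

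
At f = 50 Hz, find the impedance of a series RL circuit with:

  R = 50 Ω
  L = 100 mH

Step 1 — Angular frequency: ω = 2π·f = 2π·50 = 314.2 rad/s.
Step 2 — Component impedances:
  R: Z = R = 50 Ω
  L: Z = jωL = j·314.2·0.1 = 0 + j31.42 Ω
Step 3 — Series combination: Z_total = R + L = 50 + j31.42 Ω = 59.05∠32.1° Ω.

Z = 50 + j31.42 Ω = 59.05∠32.1° Ω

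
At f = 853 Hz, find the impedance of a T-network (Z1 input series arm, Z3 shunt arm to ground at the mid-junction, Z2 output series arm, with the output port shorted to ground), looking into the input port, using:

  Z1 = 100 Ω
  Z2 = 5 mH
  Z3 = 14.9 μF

Step 1 — Angular frequency: ω = 2π·f = 2π·853 = 5360 rad/s.
Step 2 — Component impedances:
  Z1: Z = R = 100 Ω
  Z2: Z = jωL = j·5360·0.005 = 0 + j26.8 Ω
  Z3: Z = 1/(jωC) = -j/(ω·C) = 0 - j12.52 Ω
Step 3 — With the output port shorted to ground, the output series arm Z2 runs from the junction to ground; the shunt arm Z3 also runs from the junction to ground. They appear in parallel: Z3 || Z2 = 0 - j23.51 Ω.
Step 4 — Series with input arm Z1: Z_in = Z1 + (Z3 || Z2) = 100 - j23.51 Ω = 102.7∠-13.2° Ω.

Z = 100 - j23.51 Ω = 102.7∠-13.2° Ω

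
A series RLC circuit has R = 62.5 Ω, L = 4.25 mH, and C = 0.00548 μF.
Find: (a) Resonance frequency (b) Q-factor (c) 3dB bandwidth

Step 1 — Resonance: ω₀ = 1/√(LC) = 1/√(0.00425·5.48e-09) = 2.072e+05 rad/s.
Step 2 — f₀ = ω₀/(2π) = 3.298e+04 Hz.
Step 3 — Series Q: Q = ω₀L/R = 2.072e+05·0.00425/62.5 = 14.09.
Step 4 — Bandwidth: Δω = ω₀/Q = 1.471e+04 rad/s; BW = Δω/(2π) = 2341 Hz.

(a) f₀ = 3.298e+04 Hz  (b) Q = 14.09  (c) BW = 2341 Hz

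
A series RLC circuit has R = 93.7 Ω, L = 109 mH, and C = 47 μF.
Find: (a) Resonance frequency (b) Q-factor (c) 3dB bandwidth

Step 1 — Resonance: ω₀ = 1/√(LC) = 1/√(0.109·4.7e-05) = 441.8 rad/s.
Step 2 — f₀ = ω₀/(2π) = 70.32 Hz.
Step 3 — Series Q: Q = ω₀L/R = 441.8·0.109/93.7 = 0.514.
Step 4 — Bandwidth: Δω = ω₀/Q = 859.6 rad/s; BW = Δω/(2π) = 136.8 Hz.

(a) f₀ = 70.32 Hz  (b) Q = 0.514  (c) BW = 136.8 Hz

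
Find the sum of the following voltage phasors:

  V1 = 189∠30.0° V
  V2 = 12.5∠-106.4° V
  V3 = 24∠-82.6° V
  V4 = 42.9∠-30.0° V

Step 1 — Convert each phasor to rectangular form:
  V1 = 189·(cos(30.0°) + j·sin(30.0°)) = 163.7 + j94.5 V
  V2 = 12.5·(cos(-106.4°) + j·sin(-106.4°)) = -3.529 - j11.99 V
  V3 = 24·(cos(-82.6°) + j·sin(-82.6°)) = 3.091 - j23.8 V
  V4 = 42.9·(cos(-30.0°) + j·sin(-30.0°)) = 37.15 - j21.45 V
Step 2 — Sum components: V_total = 200.4 + j37.26 V.
Step 3 — Convert to polar: |V_total| = 203.8 V, ∠V_total = 10.5°.

V_total = 203.8∠10.5° V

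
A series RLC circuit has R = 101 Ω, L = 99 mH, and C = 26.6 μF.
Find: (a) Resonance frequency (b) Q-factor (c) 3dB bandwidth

Step 1 — Resonance: ω₀ = 1/√(LC) = 1/√(0.099·2.66e-05) = 616.2 rad/s.
Step 2 — f₀ = ω₀/(2π) = 98.08 Hz.
Step 3 — Series Q: Q = ω₀L/R = 616.2·0.099/101 = 0.604.
Step 4 — Bandwidth: Δω = ω₀/Q = 1020 rad/s; BW = Δω/(2π) = 162.4 Hz.

(a) f₀ = 98.08 Hz  (b) Q = 0.604  (c) BW = 162.4 Hz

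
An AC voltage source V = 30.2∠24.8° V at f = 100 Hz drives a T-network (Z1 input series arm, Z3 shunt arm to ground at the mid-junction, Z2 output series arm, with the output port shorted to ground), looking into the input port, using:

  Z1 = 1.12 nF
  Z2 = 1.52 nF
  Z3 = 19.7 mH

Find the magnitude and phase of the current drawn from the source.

Step 1 — Angular frequency: ω = 2π·f = 2π·100 = 628.3 rad/s.
Step 2 — Component impedances:
  Z1: Z = 1/(jωC) = -j/(ω·C) = 0 - j1.421e+06 Ω
  Z2: Z = 1/(jωC) = -j/(ω·C) = 0 - j1.047e+06 Ω
  Z3: Z = jωL = j·628.3·0.0197 = 0 + j12.38 Ω
Step 3 — With the output port shorted to ground, the output series arm Z2 runs from the junction to ground; the shunt arm Z3 also runs from the junction to ground. They appear in parallel: Z3 || Z2 = 0 + j12.38 Ω.
Step 4 — Series with input arm Z1: Z_in = Z1 + (Z3 || Z2) = 0 - j1.421e+06 Ω = 1.421e+06∠-90.0° Ω.
Step 5 — Source phasor: V = 30.2∠24.8° V = 27.41 + j12.67 V.
Step 6 — Ohm's law: I = V / Z_total = (27.41 + j12.67) / (0 - j1.421e+06) = -8.914e-06 + j1.929e-05 A.
Step 7 — Convert to polar: |I| = 2.125e-05 A, ∠I = 114.8°.

I = 2.125e-05∠114.8° A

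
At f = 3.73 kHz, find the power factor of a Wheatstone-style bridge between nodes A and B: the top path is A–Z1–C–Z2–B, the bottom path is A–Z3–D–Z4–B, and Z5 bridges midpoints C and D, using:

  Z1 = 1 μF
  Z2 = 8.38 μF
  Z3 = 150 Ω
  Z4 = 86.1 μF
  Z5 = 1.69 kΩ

Step 1 — Angular frequency: ω = 2π·f = 2π·3730 = 2.344e+04 rad/s.
Step 2 — Component impedances:
  Z1: Z = 1/(jωC) = -j/(ω·C) = 0 - j42.67 Ω
  Z2: Z = 1/(jωC) = -j/(ω·C) = 0 - j5.092 Ω
  Z3: Z = R = 150 Ω
  Z4: Z = 1/(jωC) = -j/(ω·C) = 0 - j0.4956 Ω
  Z5: Z = R = 1690 Ω
Step 3 — Bridge requires nodal analysis (the Z5 bridge couples midpoints C and D, so the two paths cannot be reduced to a simple series/parallel combination). Setting node B to ground and injecting 1 A at node A, the 3-node admittance system at A, C, D solves to V_A = Z_AB = 13.79 - j43.32 Ω = 45.46∠-72.3° Ω.
Step 4 — Power factor: PF = cos(φ) = Re(Z)/|Z| = 13.792/45.461 = 0.3034.
Step 5 — Type: Im(Z) = -43.32 ⇒ leading (phase φ = -72.3°).

PF = 0.3034 (leading, φ = -72.3°)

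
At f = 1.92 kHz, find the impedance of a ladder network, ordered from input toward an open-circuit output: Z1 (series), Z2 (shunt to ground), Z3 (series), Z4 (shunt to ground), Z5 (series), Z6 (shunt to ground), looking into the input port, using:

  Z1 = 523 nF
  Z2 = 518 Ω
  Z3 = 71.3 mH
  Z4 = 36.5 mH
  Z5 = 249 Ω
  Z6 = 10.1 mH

Step 1 — Angular frequency: ω = 2π·f = 2π·1920 = 1.206e+04 rad/s.
Step 2 — Component impedances:
  Z1: Z = 1/(jωC) = -j/(ω·C) = 0 - j158.5 Ω
  Z2: Z = R = 518 Ω
  Z3: Z = jωL = j·1.206e+04·0.0713 = 0 + j860.1 Ω
  Z4: Z = jωL = j·1.206e+04·0.0365 = 0 + j440.3 Ω
  Z5: Z = R = 249 Ω
  Z6: Z = jωL = j·1.206e+04·0.0101 = 0 + j121.8 Ω
Step 3 — Ladder network (open output): work backward from the far end, alternating series and parallel combinations. Z_in = 397.8 + j29.92 Ω = 398.9∠4.3° Ω.

Z = 397.8 + j29.92 Ω = 398.9∠4.3° Ω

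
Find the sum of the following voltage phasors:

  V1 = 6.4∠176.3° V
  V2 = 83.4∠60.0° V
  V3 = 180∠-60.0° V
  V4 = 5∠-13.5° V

Step 1 — Convert each phasor to rectangular form:
  V1 = 6.4·(cos(176.3°) + j·sin(176.3°)) = -6.387 + j0.413 V
  V2 = 83.4·(cos(60.0°) + j·sin(60.0°)) = 41.7 + j72.23 V
  V3 = 180·(cos(-60.0°) + j·sin(-60.0°)) = 90 - j155.9 V
  V4 = 5·(cos(-13.5°) + j·sin(-13.5°)) = 4.862 - j1.167 V
Step 2 — Sum components: V_total = 130.2 - j84.41 V.
Step 3 — Convert to polar: |V_total| = 155.1 V, ∠V_total = -33.0°.

V_total = 155.1∠-33.0° V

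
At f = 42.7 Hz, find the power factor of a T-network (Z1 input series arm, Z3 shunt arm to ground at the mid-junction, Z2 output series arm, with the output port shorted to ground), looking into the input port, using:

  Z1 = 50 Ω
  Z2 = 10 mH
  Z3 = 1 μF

Step 1 — Angular frequency: ω = 2π·f = 2π·42.7 = 268.3 rad/s.
Step 2 — Component impedances:
  Z1: Z = R = 50 Ω
  Z2: Z = jωL = j·268.3·0.01 = 0 + j2.683 Ω
  Z3: Z = 1/(jωC) = -j/(ω·C) = 0 - j3727 Ω
Step 3 — With the output port shorted to ground, the output series arm Z2 runs from the junction to ground; the shunt arm Z3 also runs from the junction to ground. They appear in parallel: Z3 || Z2 = 0 + j2.685 Ω.
Step 4 — Series with input arm Z1: Z_in = Z1 + (Z3 || Z2) = 50 + j2.685 Ω = 50.07∠3.1° Ω.
Step 5 — Power factor: PF = cos(φ) = Re(Z)/|Z| = 50/50.07 = 0.9986.
Step 6 — Type: Im(Z) = 2.685 ⇒ lagging (phase φ = 3.1°).

PF = 0.9986 (lagging, φ = 3.1°)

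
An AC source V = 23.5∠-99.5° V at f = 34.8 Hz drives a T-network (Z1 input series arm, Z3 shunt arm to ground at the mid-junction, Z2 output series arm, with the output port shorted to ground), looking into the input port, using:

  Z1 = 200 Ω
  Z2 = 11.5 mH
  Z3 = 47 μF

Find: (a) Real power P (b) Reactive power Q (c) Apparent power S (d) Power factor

Step 1 — Angular frequency: ω = 2π·f = 2π·34.8 = 218.7 rad/s.
Step 2 — Component impedances:
  Z1: Z = R = 200 Ω
  Z2: Z = jωL = j·218.7·0.0115 = 0 + j2.515 Ω
  Z3: Z = 1/(jωC) = -j/(ω·C) = 0 - j97.31 Ω
Step 3 — With the output port shorted to ground, the output series arm Z2 runs from the junction to ground; the shunt arm Z3 also runs from the junction to ground. They appear in parallel: Z3 || Z2 = 0 + j2.581 Ω.
Step 4 — Series with input arm Z1: Z_in = Z1 + (Z3 || Z2) = 200 + j2.581 Ω = 200∠0.7° Ω.
Step 5 — Source phasor: V = 23.5∠-99.5° V = -3.879 - j23.18 V.
Step 6 — Current: I = V / Z = -0.02089 - j0.1156 A = 0.1175∠-100.2° A.
Step 7 — Complex power: S = V·I* = 2.761 + j0.03563 VA.
Step 8 — Real power: P = Re(S) = 2.761 W.
Step 9 — Reactive power: Q = Im(S) = 0.03563 VAR.
Step 10 — Apparent power: |S| = 2.761 VA.
Step 11 — Power factor: PF = P/|S| = 0.9999 (lagging).

(a) P = 2.761 W  (b) Q = 0.03563 VAR  (c) S = 2.761 VA  (d) PF = 0.9999 (lagging)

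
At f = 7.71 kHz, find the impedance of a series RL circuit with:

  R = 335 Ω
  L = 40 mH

Step 1 — Angular frequency: ω = 2π·f = 2π·7710 = 4.844e+04 rad/s.
Step 2 — Component impedances:
  R: Z = R = 335 Ω
  L: Z = jωL = j·4.844e+04·0.04 = 0 + j1938 Ω
Step 3 — Series combination: Z_total = R + L = 335 + j1938 Ω = 1966∠80.2° Ω.

Z = 335 + j1938 Ω = 1966∠80.2° Ω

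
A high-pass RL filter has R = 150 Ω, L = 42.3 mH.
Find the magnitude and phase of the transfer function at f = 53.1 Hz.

Step 1 — Angular frequency: ω = 2π·53.1 = 333.6 rad/s.
Step 2 — Transfer function: H(jω) = jωL/(R + jωL).
Step 3 — Numerator jωL = j·14.11; denominator R + jωL = 150 + j14.11.
Step 4 — H = 0.008774 + j0.09326.
Step 5 — Magnitude: |H| = 0.09367 (-20.6 dB); phase: φ = 84.6°.

|H| = 0.09367 (-20.6 dB), φ = 84.6°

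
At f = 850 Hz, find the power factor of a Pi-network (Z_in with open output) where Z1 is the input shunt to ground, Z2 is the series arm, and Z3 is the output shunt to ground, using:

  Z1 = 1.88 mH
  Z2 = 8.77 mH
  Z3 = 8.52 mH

Step 1 — Angular frequency: ω = 2π·f = 2π·850 = 5341 rad/s.
Step 2 — Component impedances:
  Z1: Z = jωL = j·5341·0.00188 = 0 + j10.04 Ω
  Z2: Z = jωL = j·5341·0.00877 = 0 + j46.84 Ω
  Z3: Z = jωL = j·5341·0.00852 = 0 + j45.5 Ω
Step 3 — With open output, the series arm Z2 and the output shunt Z3 appear in series to ground: Z2 + Z3 = 0 + j92.34 Ω.
Step 4 — Parallel with input shunt Z1: Z_in = Z1 || (Z2 + Z3) = 0 + j9.056 Ω = 9.056∠90.0° Ω.
Step 5 — Power factor: PF = cos(φ) = Re(Z)/|Z| = -0/9.056 = -0.
Step 6 — Type: Im(Z) = 9.056 ⇒ lagging (phase φ = 90.0°).

PF = -0 (lagging, φ = 90.0°)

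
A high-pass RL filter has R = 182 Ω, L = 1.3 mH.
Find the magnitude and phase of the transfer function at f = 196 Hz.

Step 1 — Angular frequency: ω = 2π·196 = 1232 rad/s.
Step 2 — Transfer function: H(jω) = jωL/(R + jωL).
Step 3 — Numerator jωL = j·1.601; denominator R + jωL = 182 + j1.601.
Step 4 — H = 7.737e-05 + j0.008796.
Step 5 — Magnitude: |H| = 0.008796 (-41.1 dB); phase: φ = 89.5°.

|H| = 0.008796 (-41.1 dB), φ = 89.5°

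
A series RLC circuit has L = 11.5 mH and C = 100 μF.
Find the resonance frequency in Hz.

Step 1 — Resonance condition Im(Z)=0 gives ω₀ = 1/√(LC).
Step 2 — ω₀ = 1/√(0.0115·0.0001) = 932.5 rad/s.
Step 3 — f₀ = ω₀/(2π) = 148.4 Hz.

f₀ = 148.4 Hz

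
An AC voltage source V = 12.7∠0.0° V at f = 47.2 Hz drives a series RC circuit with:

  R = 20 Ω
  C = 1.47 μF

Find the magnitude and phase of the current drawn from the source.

Step 1 — Angular frequency: ω = 2π·f = 2π·47.2 = 296.6 rad/s.
Step 2 — Component impedances:
  R: Z = R = 20 Ω
  C: Z = 1/(jωC) = -j/(ω·C) = 0 - j2294 Ω
Step 3 — Series combination: Z_total = R + C = 20 - j2294 Ω = 2294∠-89.5° Ω.
Step 4 — Source phasor: V = 12.7∠0.0° V = 12.7 V.
Step 5 — Ohm's law: I = V / Z_total = (12.7) / (20 - j2294) = 4.827e-05 + j0.005536 A.
Step 6 — Convert to polar: |I| = 0.005536 A, ∠I = 89.5°.

I = 0.005536∠89.5° A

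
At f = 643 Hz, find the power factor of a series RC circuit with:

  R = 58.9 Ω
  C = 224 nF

Step 1 — Angular frequency: ω = 2π·f = 2π·643 = 4040 rad/s.
Step 2 — Component impedances:
  R: Z = R = 58.9 Ω
  C: Z = 1/(jωC) = -j/(ω·C) = 0 - j1105 Ω
Step 3 — Series combination: Z_total = R + C = 58.9 - j1105 Ω = 1107∠-86.9° Ω.
Step 4 — Power factor: PF = cos(φ) = Re(Z)/|Z| = 58.9/1106.6 = 0.05323.
Step 5 — Type: Im(Z) = -1105 ⇒ leading (phase φ = -86.9°).

PF = 0.05323 (leading, φ = -86.9°)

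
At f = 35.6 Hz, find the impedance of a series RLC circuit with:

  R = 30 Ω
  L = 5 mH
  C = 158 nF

Step 1 — Angular frequency: ω = 2π·f = 2π·35.6 = 223.7 rad/s.
Step 2 — Component impedances:
  R: Z = R = 30 Ω
  L: Z = jωL = j·223.7·0.005 = 0 + j1.118 Ω
  C: Z = 1/(jωC) = -j/(ω·C) = 0 - j2.83e+04 Ω
Step 3 — Series combination: Z_total = R + L + C = 30 - j2.829e+04 Ω = 2.829e+04∠-89.9° Ω.

Z = 30 - j2.829e+04 Ω = 2.829e+04∠-89.9° Ω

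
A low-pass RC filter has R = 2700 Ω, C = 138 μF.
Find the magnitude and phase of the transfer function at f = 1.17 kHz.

Step 1 — Angular frequency: ω = 2π·1170 = 7351 rad/s.
Step 2 — Transfer function: H(jω) = 1/(1 + jωRC).
Step 3 — Denominator: 1 + jωRC = 1 + j·7351·2700·0.000138 = 1 + j2739.
Step 4 — H = 1.333e-07 - j0.0003651.
Step 5 — Magnitude: |H| = 0.0003651 (-68.8 dB); phase: φ = -90.0°.

|H| = 0.0003651 (-68.8 dB), φ = -90.0°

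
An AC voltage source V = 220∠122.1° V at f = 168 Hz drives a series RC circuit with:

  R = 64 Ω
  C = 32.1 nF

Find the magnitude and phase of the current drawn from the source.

Step 1 — Angular frequency: ω = 2π·f = 2π·168 = 1056 rad/s.
Step 2 — Component impedances:
  R: Z = R = 64 Ω
  C: Z = 1/(jωC) = -j/(ω·C) = 0 - j2.951e+04 Ω
Step 3 — Series combination: Z_total = R + C = 64 - j2.951e+04 Ω = 2.951e+04∠-89.9° Ω.
Step 4 — Source phasor: V = 220∠122.1° V = -116.9 + j186.4 V.
Step 5 — Ohm's law: I = V / Z_total = (-116.9 + j186.4) / (64 - j2.951e+04) = -0.006323 - j0.003948 A.
Step 6 — Convert to polar: |I| = 0.007454 A, ∠I = -148.0°.

I = 0.007454∠-148.0° A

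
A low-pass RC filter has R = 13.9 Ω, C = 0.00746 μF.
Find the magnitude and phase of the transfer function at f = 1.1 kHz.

Step 1 — Angular frequency: ω = 2π·1100 = 6912 rad/s.
Step 2 — Transfer function: H(jω) = 1/(1 + jωRC).
Step 3 — Denominator: 1 + jωRC = 1 + j·6912·13.9·7.46e-09 = 1 + j0.0007167.
Step 4 — H = 1 - j0.0007167.
Step 5 — Magnitude: |H| = 1 (-0.0 dB); phase: φ = -0.0°.

|H| = 1 (-0.0 dB), φ = -0.0°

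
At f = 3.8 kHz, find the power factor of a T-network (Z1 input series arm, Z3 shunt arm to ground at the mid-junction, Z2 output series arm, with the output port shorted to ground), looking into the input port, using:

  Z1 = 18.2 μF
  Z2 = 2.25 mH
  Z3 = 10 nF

Step 1 — Angular frequency: ω = 2π·f = 2π·3800 = 2.388e+04 rad/s.
Step 2 — Component impedances:
  Z1: Z = 1/(jωC) = -j/(ω·C) = 0 - j2.301 Ω
  Z2: Z = jωL = j·2.388e+04·0.00225 = 0 + j53.72 Ω
  Z3: Z = 1/(jωC) = -j/(ω·C) = 0 - j4188 Ω
Step 3 — With the output port shorted to ground, the output series arm Z2 runs from the junction to ground; the shunt arm Z3 also runs from the junction to ground. They appear in parallel: Z3 || Z2 = 0 + j54.42 Ω.
Step 4 — Series with input arm Z1: Z_in = Z1 + (Z3 || Z2) = 0 + j52.12 Ω = 52.12∠90.0° Ω.
Step 5 — Power factor: PF = cos(φ) = Re(Z)/|Z| = 0/52.12 = 0.
Step 6 — Type: Im(Z) = 52.12 ⇒ lagging (phase φ = 90.0°).

PF = 0 (lagging, φ = 90.0°)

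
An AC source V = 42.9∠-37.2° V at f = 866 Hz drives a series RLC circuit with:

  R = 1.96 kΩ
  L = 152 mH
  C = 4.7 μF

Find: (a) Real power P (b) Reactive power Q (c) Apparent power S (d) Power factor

Step 1 — Angular frequency: ω = 2π·f = 2π·866 = 5441 rad/s.
Step 2 — Component impedances:
  R: Z = R = 1960 Ω
  L: Z = jωL = j·5441·0.152 = 0 + j827.1 Ω
  C: Z = 1/(jωC) = -j/(ω·C) = 0 - j39.1 Ω
Step 3 — Series combination: Z_total = R + L + C = 1960 + j788 Ω = 2112∠21.9° Ω.
Step 4 — Source phasor: V = 42.9∠-37.2° V = 34.17 - j25.94 V.
Step 5 — Current: I = V / Z = 0.01043 - j0.01743 A = 0.02031∠-59.1° A.
Step 6 — Complex power: S = V·I* = 0.8083 + j0.325 VA.
Step 7 — Real power: P = Re(S) = 0.8083 W.
Step 8 — Reactive power: Q = Im(S) = 0.325 VAR.
Step 9 — Apparent power: |S| = 0.8712 VA.
Step 10 — Power factor: PF = P/|S| = 0.9278 (lagging).

(a) P = 0.8083 W  (b) Q = 0.325 VAR  (c) S = 0.8712 VA  (d) PF = 0.9278 (lagging)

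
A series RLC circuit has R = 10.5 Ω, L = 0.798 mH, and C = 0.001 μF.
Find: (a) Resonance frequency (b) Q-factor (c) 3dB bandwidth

Step 1 — Resonance condition Im(Z)=0 gives ω₀ = 1/√(LC).
Step 2 — ω₀ = 1/√(0.000798·1e-09) = 1.119e+06 rad/s.
Step 3 — f₀ = ω₀/(2π) = 1.782e+05 Hz.
Step 4 — Series Q: Q = ω₀L/R = 1.119e+06·0.000798/10.5 = 85.08.
Step 5 — 3dB bandwidth: Δω = ω₀/Q = 1.316e+04 rad/s; BW = Δω/(2π) = 2094 Hz.

(a) f₀ = 1.782e+05 Hz  (b) Q = 85.08  (c) BW = 2094 Hz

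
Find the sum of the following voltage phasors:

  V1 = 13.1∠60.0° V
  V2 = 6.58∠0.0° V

Step 1 — Convert each phasor to rectangular form:
  V1 = 13.1·(cos(60.0°) + j·sin(60.0°)) = 6.55 + j11.34 V
  V2 = 6.58·(cos(0.0°) + j·sin(0.0°)) = 6.58 V
Step 2 — Sum components: V_total = 13.13 + j11.34 V.
Step 3 — Convert to polar: |V_total| = 17.35 V, ∠V_total = 40.8°.

V_total = 17.35∠40.8° V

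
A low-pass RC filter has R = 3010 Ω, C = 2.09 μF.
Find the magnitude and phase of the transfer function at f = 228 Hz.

Step 1 — Angular frequency: ω = 2π·228 = 1433 rad/s.
Step 2 — Transfer function: H(jω) = 1/(1 + jωRC).
Step 3 — Denominator: 1 + jωRC = 1 + j·1433·3010·2.09e-06 = 1 + j9.012.
Step 4 — H = 0.01216 - j0.1096.
Step 5 — Magnitude: |H| = 0.1103 (-19.1 dB); phase: φ = -83.7°.

|H| = 0.1103 (-19.1 dB), φ = -83.7°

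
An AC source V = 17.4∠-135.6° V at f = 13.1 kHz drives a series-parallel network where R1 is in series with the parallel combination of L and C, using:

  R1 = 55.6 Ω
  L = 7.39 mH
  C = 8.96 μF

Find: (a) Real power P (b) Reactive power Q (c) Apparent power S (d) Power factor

Step 1 — Angular frequency: ω = 2π·f = 2π·1.31e+04 = 8.231e+04 rad/s.
Step 2 — Component impedances:
  R1: Z = R = 55.6 Ω
  L: Z = jωL = j·8.231e+04·0.00739 = 0 + j608.3 Ω
  C: Z = 1/(jωC) = -j/(ω·C) = 0 - j1.356 Ω
Step 3 — Parallel branch: L || C = 1/(1/L + 1/C) = 0 - j1.359 Ω.
Step 4 — Series with R1: Z_total = R1 + (L || C) = 55.6 - j1.359 Ω = 55.62∠-1.4° Ω.
Step 5 — Source phasor: V = 17.4∠-135.6° V = -12.43 - j12.17 V.
Step 6 — Current: I = V / Z = -0.2181 - j0.2243 A = 0.3129∠-134.2° A.
Step 7 — Complex power: S = V·I* = 5.442 - j0.133 VA.
Step 8 — Real power: P = Re(S) = 5.442 W.
Step 9 — Reactive power: Q = Im(S) = -0.133 VAR.
Step 10 — Apparent power: |S| = 5.444 VA.
Step 11 — Power factor: PF = P/|S| = 0.9997 (leading).

(a) P = 5.442 W  (b) Q = -0.133 VAR  (c) S = 5.444 VA  (d) PF = 0.9997 (leading)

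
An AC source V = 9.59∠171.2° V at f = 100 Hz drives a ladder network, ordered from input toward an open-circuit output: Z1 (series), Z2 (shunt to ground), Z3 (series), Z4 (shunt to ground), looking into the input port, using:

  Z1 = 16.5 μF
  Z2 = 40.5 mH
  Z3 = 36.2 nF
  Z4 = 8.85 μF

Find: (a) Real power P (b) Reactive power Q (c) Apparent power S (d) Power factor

Step 1 — Angular frequency: ω = 2π·f = 2π·100 = 628.3 rad/s.
Step 2 — Component impedances:
  Z1: Z = 1/(jωC) = -j/(ω·C) = 0 - j96.46 Ω
  Z2: Z = jωL = j·628.3·0.0405 = 0 + j25.45 Ω
  Z3: Z = 1/(jωC) = -j/(ω·C) = 0 - j4.397e+04 Ω
  Z4: Z = 1/(jωC) = -j/(ω·C) = 0 - j179.8 Ω
Step 3 — Ladder network (open output): work backward from the far end, alternating series and parallel combinations. Z_in = 0 - j71 Ω = 71∠-90.0° Ω.
Step 4 — Source phasor: V = 9.59∠171.2° V = -9.477 + j1.467 V.
Step 5 — Current: I = V / Z = -0.02067 - j0.1335 A = 0.1351∠-98.8° A.
Step 6 — Complex power: S = V·I* = 0 - j1.295 VA.
Step 7 — Real power: P = Re(S) = 0 W.
Step 8 — Reactive power: Q = Im(S) = -1.295 VAR.
Step 9 — Apparent power: |S| = 1.295 VA.
Step 10 — Power factor: PF = P/|S| = 0 (leading).

(a) P = 0 W  (b) Q = -1.295 VAR  (c) S = 1.295 VA  (d) PF = 0 (leading)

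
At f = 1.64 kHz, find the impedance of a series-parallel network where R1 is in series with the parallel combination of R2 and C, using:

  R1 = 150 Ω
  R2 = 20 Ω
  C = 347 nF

Step 1 — Angular frequency: ω = 2π·f = 2π·1640 = 1.03e+04 rad/s.
Step 2 — Component impedances:
  R1: Z = R = 150 Ω
  R2: Z = R = 20 Ω
  C: Z = 1/(jωC) = -j/(ω·C) = 0 - j279.7 Ω
Step 3 — Parallel branch: R2 || C = 1/(1/R2 + 1/C) = 19.9 - j1.423 Ω.
Step 4 — Series with R1: Z_total = R1 + (R2 || C) = 169.9 - j1.423 Ω = 169.9∠-0.5° Ω.

Z = 169.9 - j1.423 Ω = 169.9∠-0.5° Ω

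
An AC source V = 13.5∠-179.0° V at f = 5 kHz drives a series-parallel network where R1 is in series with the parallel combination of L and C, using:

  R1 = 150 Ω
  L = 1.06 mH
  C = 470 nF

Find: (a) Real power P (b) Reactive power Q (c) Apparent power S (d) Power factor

Step 1 — Angular frequency: ω = 2π·f = 2π·5000 = 3.142e+04 rad/s.
Step 2 — Component impedances:
  R1: Z = R = 150 Ω
  L: Z = jωL = j·3.142e+04·0.00106 = 0 + j33.3 Ω
  C: Z = 1/(jωC) = -j/(ω·C) = 0 - j67.73 Ω
Step 3 — Parallel branch: L || C = 1/(1/L + 1/C) = 0 + j65.51 Ω.
Step 4 — Series with R1: Z_total = R1 + (L || C) = 150 + j65.51 Ω = 163.7∠23.6° Ω.
Step 5 — Source phasor: V = 13.5∠-179.0° V = -13.5 - j0.2356 V.
Step 6 — Current: I = V / Z = -0.07615 + j0.03169 A = 0.08248∠157.4° A.
Step 7 — Complex power: S = V·I* = 1.02 + j0.4457 VA.
Step 8 — Real power: P = Re(S) = 1.02 W.
Step 9 — Reactive power: Q = Im(S) = 0.4457 VAR.
Step 10 — Apparent power: |S| = 1.113 VA.
Step 11 — Power factor: PF = P/|S| = 0.9164 (lagging).

(a) P = 1.02 W  (b) Q = 0.4457 VAR  (c) S = 1.113 VA  (d) PF = 0.9164 (lagging)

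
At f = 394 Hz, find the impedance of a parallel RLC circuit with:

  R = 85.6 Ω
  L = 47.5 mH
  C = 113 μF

Step 1 — Angular frequency: ω = 2π·f = 2π·394 = 2476 rad/s.
Step 2 — Component impedances:
  R: Z = R = 85.6 Ω
  L: Z = jωL = j·2476·0.0475 = 0 + j117.6 Ω
  C: Z = 1/(jωC) = -j/(ω·C) = 0 - j3.575 Ω
Step 3 — Parallel combination: 1/Z_total = 1/R + 1/L + 1/C; Z_total = 0.1585 - j3.68 Ω = 3.683∠-87.5° Ω.

Z = 0.1585 - j3.68 Ω = 3.683∠-87.5° Ω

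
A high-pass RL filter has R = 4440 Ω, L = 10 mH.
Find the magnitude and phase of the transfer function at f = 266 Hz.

Step 1 — Angular frequency: ω = 2π·266 = 1671 rad/s.
Step 2 — Transfer function: H(jω) = jωL/(R + jωL).
Step 3 — Numerator jωL = j·16.71; denominator R + jωL = 4440 + j16.71.
Step 4 — H = 1.417e-05 + j0.003764.
Step 5 — Magnitude: |H| = 0.003764 (-48.5 dB); phase: φ = 89.8°.

|H| = 0.003764 (-48.5 dB), φ = 89.8°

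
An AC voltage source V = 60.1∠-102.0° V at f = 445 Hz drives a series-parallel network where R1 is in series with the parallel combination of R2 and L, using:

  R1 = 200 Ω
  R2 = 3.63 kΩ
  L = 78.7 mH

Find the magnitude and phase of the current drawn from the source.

Step 1 — Angular frequency: ω = 2π·f = 2π·445 = 2796 rad/s.
Step 2 — Component impedances:
  R1: Z = R = 200 Ω
  R2: Z = R = 3630 Ω
  L: Z = jωL = j·2796·0.0787 = 0 + j220 Ω
Step 3 — Parallel branch: R2 || L = 1/(1/R2 + 1/L) = 13.29 + j219.2 Ω.
Step 4 — Series with R1: Z_total = R1 + (R2 || L) = 213.3 + j219.2 Ω = 305.9∠45.8° Ω.
Step 5 — Source phasor: V = 60.1∠-102.0° V = -12.5 - j58.79 V.
Step 6 — Ohm's law: I = V / Z_total = (-12.5 - j58.79) / (213.3 + j219.2) = -0.1662 - j0.1047 A.
Step 7 — Convert to polar: |I| = 0.1965 A, ∠I = -147.8°.

I = 0.1965∠-147.8° A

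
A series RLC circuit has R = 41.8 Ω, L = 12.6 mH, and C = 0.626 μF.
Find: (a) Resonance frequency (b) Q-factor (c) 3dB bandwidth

Step 1 — Resonance: ω₀ = 1/√(LC) = 1/√(0.0126·6.26e-07) = 1.126e+04 rad/s.
Step 2 — f₀ = ω₀/(2π) = 1792 Hz.
Step 3 — Series Q: Q = ω₀L/R = 1.126e+04·0.0126/41.8 = 3.394.
Step 4 — Bandwidth: Δω = ω₀/Q = 3317 rad/s; BW = Δω/(2π) = 528 Hz.

(a) f₀ = 1792 Hz  (b) Q = 3.394  (c) BW = 528 Hz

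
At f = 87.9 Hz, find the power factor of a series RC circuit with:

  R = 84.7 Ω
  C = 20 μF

Step 1 — Angular frequency: ω = 2π·f = 2π·87.9 = 552.3 rad/s.
Step 2 — Component impedances:
  R: Z = R = 84.7 Ω
  C: Z = 1/(jωC) = -j/(ω·C) = 0 - j90.53 Ω
Step 3 — Series combination: Z_total = R + C = 84.7 - j90.53 Ω = 124∠-46.9° Ω.
Step 4 — Power factor: PF = cos(φ) = Re(Z)/|Z| = 84.7/123.98 = 0.6832.
Step 5 — Type: Im(Z) = -90.53 ⇒ leading (phase φ = -46.9°).

PF = 0.6832 (leading, φ = -46.9°)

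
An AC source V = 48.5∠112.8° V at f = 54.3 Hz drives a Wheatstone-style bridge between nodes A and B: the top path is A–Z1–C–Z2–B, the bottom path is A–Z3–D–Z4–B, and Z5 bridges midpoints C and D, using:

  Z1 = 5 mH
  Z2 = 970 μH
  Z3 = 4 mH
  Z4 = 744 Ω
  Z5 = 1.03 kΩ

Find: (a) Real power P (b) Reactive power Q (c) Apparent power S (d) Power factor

Step 1 — Angular frequency: ω = 2π·f = 2π·54.3 = 341.2 rad/s.
Step 2 — Component impedances:
  Z1: Z = jωL = j·341.2·0.005 = 0 + j1.706 Ω
  Z2: Z = jωL = j·341.2·0.00097 = 0 + j0.3309 Ω
  Z3: Z = jωL = j·341.2·0.004 = 0 + j1.365 Ω
  Z4: Z = R = 744 Ω
  Z5: Z = R = 1030 Ω
Step 3 — Bridge requires nodal analysis (the Z5 bridge couples midpoints C and D, so the two paths cannot be reduced to a simple series/parallel combination). Setting node B to ground and injecting 1 A at node A, the 3-node admittance system at A, C, D solves to V_A = Z_AB = 0.008401 + j2.037 Ω = 2.037∠89.8° Ω.
Step 4 — Source phasor: V = 48.5∠112.8° V = -18.79 + j44.71 V.
Step 5 — Current: I = V / Z = 21.91 + j9.318 A = 23.81∠23.0° A.
Step 6 — Complex power: S = V·I* = 4.763 + j1155 VA.
Step 7 — Real power: P = Re(S) = 4.763 W.
Step 8 — Reactive power: Q = Im(S) = 1155 VAR.
Step 9 — Apparent power: |S| = 1155 VA.
Step 10 — Power factor: PF = P/|S| = 0.004125 (lagging).

(a) P = 4.763 W  (b) Q = 1155 VAR  (c) S = 1155 VA  (d) PF = 0.004125 (lagging)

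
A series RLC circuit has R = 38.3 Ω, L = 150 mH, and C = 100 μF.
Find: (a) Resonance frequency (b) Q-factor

Step 1 — Resonance condition Im(Z)=0 gives ω₀ = 1/√(LC).
Step 2 — ω₀ = 1/√(0.15·0.0001) = 258.2 rad/s.
Step 3 — f₀ = ω₀/(2π) = 41.09 Hz.
Step 4 — Series Q: Q = ω₀L/R = 258.2·0.15/38.3 = 1.011.

(a) f₀ = 41.09 Hz  (b) Q = 1.011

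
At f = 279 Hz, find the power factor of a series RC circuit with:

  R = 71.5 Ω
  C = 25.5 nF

Step 1 — Angular frequency: ω = 2π·f = 2π·279 = 1753 rad/s.
Step 2 — Component impedances:
  R: Z = R = 71.5 Ω
  C: Z = 1/(jωC) = -j/(ω·C) = 0 - j2.237e+04 Ω
Step 3 — Series combination: Z_total = R + C = 71.5 - j2.237e+04 Ω = 2.237e+04∠-89.8° Ω.
Step 4 — Power factor: PF = cos(φ) = Re(Z)/|Z| = 71.5/2.237e+04 = 0.003196.
Step 5 — Type: Im(Z) = -2.237e+04 ⇒ leading (phase φ = -89.8°).

PF = 0.003196 (leading, φ = -89.8°)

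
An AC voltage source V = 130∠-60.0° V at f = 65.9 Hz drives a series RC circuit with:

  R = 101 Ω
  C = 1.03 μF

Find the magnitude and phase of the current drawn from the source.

Step 1 — Angular frequency: ω = 2π·f = 2π·65.9 = 414.1 rad/s.
Step 2 — Component impedances:
  R: Z = R = 101 Ω
  C: Z = 1/(jωC) = -j/(ω·C) = 0 - j2345 Ω
Step 3 — Series combination: Z_total = R + C = 101 - j2345 Ω = 2347∠-87.5° Ω.
Step 4 — Source phasor: V = 130∠-60.0° V = 65 - j112.6 V.
Step 5 — Ohm's law: I = V / Z_total = (65 - j112.6) / (101 - j2345) = 0.04912 + j0.02561 A.
Step 6 — Convert to polar: |I| = 0.05539 A, ∠I = 27.5°.

I = 0.05539∠27.5° A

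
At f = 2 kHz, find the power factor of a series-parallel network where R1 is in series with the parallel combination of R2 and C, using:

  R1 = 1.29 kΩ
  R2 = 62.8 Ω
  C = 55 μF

Step 1 — Angular frequency: ω = 2π·f = 2π·2000 = 1.257e+04 rad/s.
Step 2 — Component impedances:
  R1: Z = R = 1290 Ω
  R2: Z = R = 62.8 Ω
  C: Z = 1/(jωC) = -j/(ω·C) = 0 - j1.447 Ω
Step 3 — Parallel branch: R2 || C = 1/(1/R2 + 1/C) = 0.03332 - j1.446 Ω.
Step 4 — Series with R1: Z_total = R1 + (R2 || C) = 1290 - j1.446 Ω = 1290∠-0.1° Ω.
Step 5 — Power factor: PF = cos(φ) = Re(Z)/|Z| = 1290/1290 = 1.
Step 6 — Type: Im(Z) = -1.446 ⇒ leading (phase φ = -0.1°).

PF = 1 (leading, φ = -0.1°)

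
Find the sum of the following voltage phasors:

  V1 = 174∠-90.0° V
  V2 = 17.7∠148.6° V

Step 1 — Convert each phasor to rectangular form:
  V1 = 174·(cos(-90.0°) + j·sin(-90.0°)) = 0 - j174 V
  V2 = 17.7·(cos(148.6°) + j·sin(148.6°)) = -15.11 + j9.222 V
Step 2 — Sum components: V_total = -15.11 - j164.8 V.
Step 3 — Convert to polar: |V_total| = 165.5 V, ∠V_total = -95.2°.

V_total = 165.5∠-95.2° V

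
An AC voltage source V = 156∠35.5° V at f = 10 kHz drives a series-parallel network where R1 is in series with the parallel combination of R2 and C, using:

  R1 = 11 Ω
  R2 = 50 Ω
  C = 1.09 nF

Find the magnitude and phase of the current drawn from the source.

Step 1 — Angular frequency: ω = 2π·f = 2π·1e+04 = 6.283e+04 rad/s.
Step 2 — Component impedances:
  R1: Z = R = 11 Ω
  R2: Z = R = 50 Ω
  C: Z = 1/(jωC) = -j/(ω·C) = 0 - j1.46e+04 Ω
Step 3 — Parallel branch: R2 || C = 1/(1/R2 + 1/C) = 50 - j0.1712 Ω.
Step 4 — Series with R1: Z_total = R1 + (R2 || C) = 61 - j0.1712 Ω = 61∠-0.2° Ω.
Step 5 — Source phasor: V = 156∠35.5° V = 127 + j90.59 V.
Step 6 — Ohm's law: I = V / Z_total = (127 + j90.59) / (61 - j0.1712) = 2.078 + j1.491 A.
Step 7 — Convert to polar: |I| = 2.557 A, ∠I = 35.7°.

I = 2.557∠35.7° A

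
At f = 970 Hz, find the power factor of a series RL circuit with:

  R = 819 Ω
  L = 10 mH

Step 1 — Angular frequency: ω = 2π·f = 2π·970 = 6095 rad/s.
Step 2 — Component impedances:
  R: Z = R = 819 Ω
  L: Z = jωL = j·6095·0.01 = 0 + j60.95 Ω
Step 3 — Series combination: Z_total = R + L = 819 + j60.95 Ω = 821.3∠4.3° Ω.
Step 4 — Power factor: PF = cos(φ) = Re(Z)/|Z| = 819/821.3 = 0.9972.
Step 5 — Type: Im(Z) = 60.95 ⇒ lagging (phase φ = 4.3°).

PF = 0.9972 (lagging, φ = 4.3°)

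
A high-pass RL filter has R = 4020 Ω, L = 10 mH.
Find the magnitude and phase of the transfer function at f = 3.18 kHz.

Step 1 — Angular frequency: ω = 2π·3180 = 1.998e+04 rad/s.
Step 2 — Transfer function: H(jω) = jωL/(R + jωL).
Step 3 — Numerator jωL = j·199.8; denominator R + jωL = 4020 + j199.8.
Step 4 — H = 0.002464 + j0.04958.
Step 5 — Magnitude: |H| = 0.04964 (-26.1 dB); phase: φ = 87.2°.

|H| = 0.04964 (-26.1 dB), φ = 87.2°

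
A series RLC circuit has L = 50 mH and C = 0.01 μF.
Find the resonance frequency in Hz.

Step 1 — Resonance condition Im(Z)=0 gives ω₀ = 1/√(LC).
Step 2 — ω₀ = 1/√(0.05·1e-08) = 4.472e+04 rad/s.
Step 3 — f₀ = ω₀/(2π) = 7118 Hz.

f₀ = 7118 Hz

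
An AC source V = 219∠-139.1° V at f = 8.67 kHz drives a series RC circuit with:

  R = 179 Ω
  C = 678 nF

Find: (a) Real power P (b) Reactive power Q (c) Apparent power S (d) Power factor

Step 1 — Angular frequency: ω = 2π·f = 2π·8670 = 5.448e+04 rad/s.
Step 2 — Component impedances:
  R: Z = R = 179 Ω
  C: Z = 1/(jωC) = -j/(ω·C) = 0 - j27.08 Ω
Step 3 — Series combination: Z_total = R + C = 179 - j27.08 Ω = 181∠-8.6° Ω.
Step 4 — Source phasor: V = 219∠-139.1° V = -165.5 - j143.4 V.
Step 5 — Current: I = V / Z = -0.7856 - j0.9199 A = 1.21∠-130.5° A.
Step 6 — Complex power: S = V·I* = 261.9 - j39.62 VA.
Step 7 — Real power: P = Re(S) = 261.9 W.
Step 8 — Reactive power: Q = Im(S) = -39.62 VAR.
Step 9 — Apparent power: |S| = 264.9 VA.
Step 10 — Power factor: PF = P/|S| = 0.9888 (leading).

(a) P = 261.9 W  (b) Q = -39.62 VAR  (c) S = 264.9 VA  (d) PF = 0.9888 (leading)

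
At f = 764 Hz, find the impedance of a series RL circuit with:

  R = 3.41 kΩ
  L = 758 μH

Step 1 — Angular frequency: ω = 2π·f = 2π·764 = 4800 rad/s.
Step 2 — Component impedances:
  R: Z = R = 3410 Ω
  L: Z = jωL = j·4800·0.000758 = 0 + j3.639 Ω
Step 3 — Series combination: Z_total = R + L = 3410 + j3.639 Ω = 3410∠0.1° Ω.

Z = 3410 + j3.639 Ω = 3410∠0.1° Ω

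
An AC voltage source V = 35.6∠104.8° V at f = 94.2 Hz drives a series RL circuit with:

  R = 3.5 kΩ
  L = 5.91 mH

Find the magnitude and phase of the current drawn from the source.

Step 1 — Angular frequency: ω = 2π·f = 2π·94.2 = 591.9 rad/s.
Step 2 — Component impedances:
  R: Z = R = 3500 Ω
  L: Z = jωL = j·591.9·0.00591 = 0 + j3.498 Ω
Step 3 — Series combination: Z_total = R + L = 3500 + j3.498 Ω = 3500∠0.1° Ω.
Step 4 — Source phasor: V = 35.6∠104.8° V = -9.094 + j34.42 V.
Step 5 — Ohm's law: I = V / Z_total = (-9.094 + j34.42) / (3500 + j3.498) = -0.002588 + j0.009837 A.
Step 6 — Convert to polar: |I| = 0.01017 A, ∠I = 104.7°.

I = 0.01017∠104.7° A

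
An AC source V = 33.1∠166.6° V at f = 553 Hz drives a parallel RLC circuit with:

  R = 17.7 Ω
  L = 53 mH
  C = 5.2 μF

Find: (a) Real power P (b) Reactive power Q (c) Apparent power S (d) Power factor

Step 1 — Angular frequency: ω = 2π·f = 2π·553 = 3475 rad/s.
Step 2 — Component impedances:
  R: Z = R = 17.7 Ω
  L: Z = jωL = j·3475·0.053 = 0 + j184.2 Ω
  C: Z = 1/(jωC) = -j/(ω·C) = 0 - j55.35 Ω
Step 3 — Parallel combination: 1/Z_total = 1/R + 1/L + 1/C; Z_total = 16.86 - j3.771 Ω = 17.27∠-12.6° Ω.
Step 4 — Source phasor: V = 33.1∠166.6° V = -32.2 + j7.671 V.
Step 5 — Current: I = V / Z = -1.916 + j0.02646 A = 1.916∠179.2° A.
Step 6 — Complex power: S = V·I* = 61.9 - j13.85 VA.
Step 7 — Real power: P = Re(S) = 61.9 W.
Step 8 — Reactive power: Q = Im(S) = -13.85 VAR.
Step 9 — Apparent power: |S| = 63.43 VA.
Step 10 — Power factor: PF = P/|S| = 0.9759 (leading).

(a) P = 61.9 W  (b) Q = -13.85 VAR  (c) S = 63.43 VA  (d) PF = 0.9759 (leading)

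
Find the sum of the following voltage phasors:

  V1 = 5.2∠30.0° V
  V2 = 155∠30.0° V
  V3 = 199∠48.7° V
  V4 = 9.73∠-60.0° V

Step 1 — Convert each phasor to rectangular form:
  V1 = 5.2·(cos(30.0°) + j·sin(30.0°)) = 4.503 + j2.6 V
  V2 = 155·(cos(30.0°) + j·sin(30.0°)) = 134.2 + j77.5 V
  V3 = 199·(cos(48.7°) + j·sin(48.7°)) = 131.3 + j149.5 V
  V4 = 9.73·(cos(-60.0°) + j·sin(-60.0°)) = 4.865 - j8.426 V
Step 2 — Sum components: V_total = 274.9 + j221.2 V.
Step 3 — Convert to polar: |V_total| = 352.9 V, ∠V_total = 38.8°.

V_total = 352.9∠38.8° V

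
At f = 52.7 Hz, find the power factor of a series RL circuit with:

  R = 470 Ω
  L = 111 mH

Step 1 — Angular frequency: ω = 2π·f = 2π·52.7 = 331.1 rad/s.
Step 2 — Component impedances:
  R: Z = R = 470 Ω
  L: Z = jωL = j·331.1·0.111 = 0 + j36.75 Ω
Step 3 — Series combination: Z_total = R + L = 470 + j36.75 Ω = 471.4∠4.5° Ω.
Step 4 — Power factor: PF = cos(φ) = Re(Z)/|Z| = 470/471.4 = 0.997.
Step 5 — Type: Im(Z) = 36.75 ⇒ lagging (phase φ = 4.5°).

PF = 0.997 (lagging, φ = 4.5°)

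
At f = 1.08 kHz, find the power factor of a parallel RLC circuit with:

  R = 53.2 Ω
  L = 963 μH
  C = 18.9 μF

Step 1 — Angular frequency: ω = 2π·f = 2π·1080 = 6786 rad/s.
Step 2 — Component impedances:
  R: Z = R = 53.2 Ω
  L: Z = jωL = j·6786·0.000963 = 0 + j6.535 Ω
  C: Z = 1/(jωC) = -j/(ω·C) = 0 - j7.797 Ω
Step 3 — Parallel combination: 1/Z_total = 1/R + 1/L + 1/C; Z_total = 19.44 + j25.62 Ω = 32.16∠52.8° Ω.
Step 4 — Power factor: PF = cos(φ) = Re(Z)/|Z| = 19.436/32.155 = 0.6044.
Step 5 — Type: Im(Z) = 25.62 ⇒ lagging (phase φ = 52.8°).

PF = 0.6044 (lagging, φ = 52.8°)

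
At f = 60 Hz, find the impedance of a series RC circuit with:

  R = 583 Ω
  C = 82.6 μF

Step 1 — Angular frequency: ω = 2π·f = 2π·60 = 377 rad/s.
Step 2 — Component impedances:
  R: Z = R = 583 Ω
  C: Z = 1/(jωC) = -j/(ω·C) = 0 - j32.11 Ω
Step 3 — Series combination: Z_total = R + C = 583 - j32.11 Ω = 583.9∠-3.2° Ω.

Z = 583 - j32.11 Ω = 583.9∠-3.2° Ω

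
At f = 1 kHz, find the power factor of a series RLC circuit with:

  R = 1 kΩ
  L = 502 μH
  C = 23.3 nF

Step 1 — Angular frequency: ω = 2π·f = 2π·1000 = 6283 rad/s.
Step 2 — Component impedances:
  R: Z = R = 1000 Ω
  L: Z = jωL = j·6283·0.000502 = 0 + j3.154 Ω
  C: Z = 1/(jωC) = -j/(ω·C) = 0 - j6831 Ω
Step 3 — Series combination: Z_total = R + L + C = 1000 - j6828 Ω = 6900∠-81.7° Ω.
Step 4 — Power factor: PF = cos(φ) = Re(Z)/|Z| = 1000/6900 = 0.1449.
Step 5 — Type: Im(Z) = -6828 ⇒ leading (phase φ = -81.7°).

PF = 0.1449 (leading, φ = -81.7°)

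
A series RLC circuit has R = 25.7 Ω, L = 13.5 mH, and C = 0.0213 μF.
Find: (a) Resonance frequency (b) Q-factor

Step 1 — Resonance condition Im(Z)=0 gives ω₀ = 1/√(LC).
Step 2 — ω₀ = 1/√(0.0135·2.13e-08) = 5.897e+04 rad/s.
Step 3 — f₀ = ω₀/(2π) = 9386 Hz.
Step 4 — Series Q: Q = ω₀L/R = 5.897e+04·0.0135/25.7 = 30.98.

(a) f₀ = 9386 Hz  (b) Q = 30.98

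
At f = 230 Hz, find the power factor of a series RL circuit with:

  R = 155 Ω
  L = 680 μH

Step 1 — Angular frequency: ω = 2π·f = 2π·230 = 1445 rad/s.
Step 2 — Component impedances:
  R: Z = R = 155 Ω
  L: Z = jωL = j·1445·0.00068 = 0 + j0.9827 Ω
Step 3 — Series combination: Z_total = R + L = 155 + j0.9827 Ω = 155∠0.4° Ω.
Step 4 — Power factor: PF = cos(φ) = Re(Z)/|Z| = 155/155 = 1.
Step 5 — Type: Im(Z) = 0.9827 ⇒ lagging (phase φ = 0.4°).

PF = 1 (lagging, φ = 0.4°)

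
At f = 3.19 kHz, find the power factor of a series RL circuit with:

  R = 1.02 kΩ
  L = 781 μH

Step 1 — Angular frequency: ω = 2π·f = 2π·3190 = 2.004e+04 rad/s.
Step 2 — Component impedances:
  R: Z = R = 1020 Ω
  L: Z = jωL = j·2.004e+04·0.000781 = 0 + j15.65 Ω
Step 3 — Series combination: Z_total = R + L = 1020 + j15.65 Ω = 1020∠0.9° Ω.
Step 4 — Power factor: PF = cos(φ) = Re(Z)/|Z| = 1020/1020.1 = 0.9999.
Step 5 — Type: Im(Z) = 15.65 ⇒ lagging (phase φ = 0.9°).

PF = 0.9999 (lagging, φ = 0.9°)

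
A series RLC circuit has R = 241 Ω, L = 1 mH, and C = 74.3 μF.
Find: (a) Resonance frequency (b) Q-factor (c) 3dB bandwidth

Step 1 — Resonance: ω₀ = 1/√(LC) = 1/√(0.001·7.43e-05) = 3669 rad/s.
Step 2 — f₀ = ω₀/(2π) = 583.9 Hz.
Step 3 — Series Q: Q = ω₀L/R = 3669·0.001/241 = 0.01522.
Step 4 — Bandwidth: Δω = ω₀/Q = 2.41e+05 rad/s; BW = Δω/(2π) = 3.836e+04 Hz.

(a) f₀ = 583.9 Hz  (b) Q = 0.01522  (c) BW = 3.836e+04 Hz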